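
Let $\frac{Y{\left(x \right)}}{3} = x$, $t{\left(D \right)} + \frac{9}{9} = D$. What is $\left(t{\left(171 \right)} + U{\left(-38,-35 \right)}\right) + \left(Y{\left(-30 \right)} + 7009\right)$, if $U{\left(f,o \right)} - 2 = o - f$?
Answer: $7094$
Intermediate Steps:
$U{\left(f,o \right)} = 2 + o - f$ ($U{\left(f,o \right)} = 2 - \left(f - o\right) = 2 + o - f$)
$t{\left(D \right)} = -1 + D$
$Y{\left(x \right)} = 3 x$
$\left(t{\left(171 \right)} + U{\left(-38,-35 \right)}\right) + \left(Y{\left(-30 \right)} + 7009\right) = \left(\left(-1 + 171\right) - -5\right) + \left(3 \left(-30\right) + 7009\right) = \left(170 + \left(2 - 35 + 38\right)\right) + \left(-90 + 7009\right) = \left(170 + 5\right) + 6919 = 175 + 6919 = 7094$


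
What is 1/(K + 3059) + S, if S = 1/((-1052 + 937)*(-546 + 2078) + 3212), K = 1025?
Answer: 42221/176600328 ≈ 0.00023908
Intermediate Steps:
S = -1/172968 (S = 1/(-115*1532 + 3212) = 1/(-176180 + 3212) = 1/(-172968) = -1/172968 ≈ -5.7814e-6)
1/(K + 3059) + S = 1/(1025 + 3059) - 1/172968 = 1/4084 - 1/172968 = 42221/176600328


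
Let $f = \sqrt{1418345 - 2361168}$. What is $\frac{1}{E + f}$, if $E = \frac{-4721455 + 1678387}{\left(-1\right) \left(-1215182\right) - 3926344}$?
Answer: $\frac{294651797322}{247504816591816837} - \frac{674399144054887 i \sqrt{7}}{1732533716142717859} \approx 1.1905 \cdot 10^{-6} - 0.0010299 i$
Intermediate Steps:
$f = 367 i \sqrt{7}$ ($f = \sqrt{-942823} = 367 i \sqrt{7} \approx 970.99 i$)
$E = \frac{1521534}{1355581}$ ($E = - \frac{3043068}{1215182 - 3926344} = - \frac{3043068}{-2711162} = \left(-3043068\right) \left(- \frac{1}{2711162}\right) = \frac{1521534}{1355581} \approx 1.1224$)
$\frac{1}{E + f} = \frac{1}{\frac{1521534}{1355581} + 367 i \sqrt{7}}$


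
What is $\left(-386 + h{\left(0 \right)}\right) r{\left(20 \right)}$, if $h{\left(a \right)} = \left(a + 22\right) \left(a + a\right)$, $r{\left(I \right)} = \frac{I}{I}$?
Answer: $-386$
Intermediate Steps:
$r{\left(I \right)} = 1$
$h{\left(a \right)} = 2 a \left(22 + a\right)$ ($h{\left(a \right)} = \left(22 + a\right) 2 a = 2 a \left(22 + a\right)$)
$\left(-386 + h{\left(0 \right)}\right) r{\left(20 \right)} = \left(-386 + 2 \cdot 0 \left(22 + 0\right)\right) 1 = \left(-386 + 2 \cdot 0 \cdot 22\right) 1 = \left(-386 + 0\right) 1 = \left(-386\right) 1 = -386$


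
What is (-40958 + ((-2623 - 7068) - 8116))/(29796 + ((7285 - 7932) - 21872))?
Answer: -58765/7277 ≈ -8.0754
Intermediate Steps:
(-40958 + ((-2623 - 7068) - 8116))/(29796 + ((7285 - 7932) - 21872)) = (-40958 + (-9691 - 8116))/(29796 + (-647 - 21872)) = (-40958 - 17807)/(29796 - 22519) = -58765/7277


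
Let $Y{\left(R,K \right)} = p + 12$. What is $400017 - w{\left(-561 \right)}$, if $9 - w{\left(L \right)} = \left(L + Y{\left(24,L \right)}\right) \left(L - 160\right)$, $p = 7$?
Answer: $790790$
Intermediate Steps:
$Y{\left(R,K \right)} = 19$ ($Y{\left(R,K \right)} = 7 + 12 = 19$)
$w{\left(L \right)} = 9 - \left(-160 + L\right) \left(19 + L\right)$ ($w{\left(L \right)} = 9 - \left(L + 19\right) \left(L - 160\right) = 9 - \left(19 + L\right) \left(-160 + L\right) = 9 - \left(-160 + L\right) \left(19 + L\right)$)
$400017 - w{\left(-561 \right)} = 400017 - \left(3049 - \left(-561\right)^{2} + 141 \left(-561\right)\right) = 400017 - \left(3049 - 314721 - 79101\right) = 400017 - -390773 = 400017 + 390773 = 790790$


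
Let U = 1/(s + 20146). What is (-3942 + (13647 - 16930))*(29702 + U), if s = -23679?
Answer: -758171017125/3533 ≈ -2.1460e+8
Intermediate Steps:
U = -1/3533 (U = 1/(-23679 + 20146) = 1/(-3533) = -1/3533 ≈ -0.00028305)
(-3942 + (13647 - 16930))*(29702 + U) = (-3942 + (13647 - 16930))*(29702 - 1/3533) = (-3942 - 3283)*(104937165/3533) = -7225*104937165/3533 = -758171017125/3533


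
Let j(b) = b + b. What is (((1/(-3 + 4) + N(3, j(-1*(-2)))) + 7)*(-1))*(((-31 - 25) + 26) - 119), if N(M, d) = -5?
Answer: 447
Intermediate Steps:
j(b) = 2*b
(((1/(-3 + 4) + N(3, j(-1*(-2)))) + 7)*(-1))*(((-31 - 25) + 26) - 119) = (((1/(-3 + 4) - 5) + 7)*(-1))*(((-31 - 25) + 26) - 119) = (((1/1 - 5) + 7)*(-1))*((-56 + 26) - 119) = (((1 - 5) + 7)*(-1))*(-30 - 119) = ((-4 + 7)*(-1))*(-149) = (3*(-1))*(-149) = -3*(-149) = 447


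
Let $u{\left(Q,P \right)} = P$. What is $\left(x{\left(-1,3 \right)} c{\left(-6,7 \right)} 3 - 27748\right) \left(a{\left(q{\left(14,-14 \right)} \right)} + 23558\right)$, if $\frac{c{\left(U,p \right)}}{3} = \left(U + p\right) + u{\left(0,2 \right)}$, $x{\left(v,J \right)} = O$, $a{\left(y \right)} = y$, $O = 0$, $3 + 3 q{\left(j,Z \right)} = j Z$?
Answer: $- \frac{1955540300}{3} \approx -6.5185 \cdot 10^{8}$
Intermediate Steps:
$q{\left(j,Z \right)} = -1 + \frac{Z j}{3}$ ($q{\left(j,Z \right)} = -1 + \frac{j Z}{3} = -1 + \frac{Z j}{3}$)
$x{\left(v,J \right)} = 0$
$c{\left(U,p \right)} = 6 + 3 U + 3 p$ ($c{\left(U,p \right)} = 3 \left(\left(U + p\right) + 2\right) = 3 \left(2 + U + p\right) = 6 + 3 U + 3 p$)
$\left(x{\left(-1,3 \right)} c{\left(-6,7 \right)} 3 - 27748\right) \left(a{\left(q{\left(14,-14 \right)} \right)} + 23558\right) = \left(0 \left(6 + 3 \left(-6\right) + 3 \cdot 7\right) 3 - 27748\right) \left(\left(-1 + \frac{1}{3} \left(-14\right) 14\right) + 23558\right) = \left(0 \left(6 - 18 + 21\right) 3 - 27748\right) \left(\left(-1 - \frac{196}{3}\right) + 23558\right) = \left(0 \cdot 9 \cdot 3 - 27748\right) \left(- \frac{199}{3} + 23558\right) = \left(0 \cdot 3 - 27748\right) \frac{70475}{3} = \left(0 - 27748\right) \frac{70475}{3} = \left(-27748\right) \frac{70475}{3} = - \frac{1955540300}{3}$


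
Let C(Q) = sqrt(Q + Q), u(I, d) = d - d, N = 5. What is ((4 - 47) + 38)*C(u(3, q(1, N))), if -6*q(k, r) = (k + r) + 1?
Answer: 0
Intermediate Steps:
q(k, r) = -1/6 - k/6 - r/6 (q(k, r) = -((k + r) + 1)/6 = -(1 + k + r)/6 = -1/6 - k/6 - r/6)
u(I, d) = 0
C(Q) = sqrt(2)*sqrt(Q) (C(Q) = sqrt(2*Q) = sqrt(2)*sqrt(Q))
((4 - 47) + 38)*C(u(3, q(1, N))) = ((4 - 47) + 38)*(sqrt(2)*sqrt(0)) = (-43 + 38)*(sqrt(2)*0) = -5*0 = 0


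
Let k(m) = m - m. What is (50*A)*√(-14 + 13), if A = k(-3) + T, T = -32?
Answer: -1600*I ≈ -1600.0*I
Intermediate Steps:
k(m) = 0
A = -32 (A = 0 - 32 = -32)
(50*A)*√(-14 + 13) = (50*(-32))*√(-14 + 13) = -1600*I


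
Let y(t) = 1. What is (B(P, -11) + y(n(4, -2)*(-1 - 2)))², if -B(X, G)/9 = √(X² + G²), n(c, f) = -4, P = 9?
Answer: 16363 - 18*√202 ≈ 16107.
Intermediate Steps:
B(X, G) = -9*√(G² + X²) (B(X, G) = -9*√(X² + G²) = -9*√(G² + X²))
(B(P, -11) + y(n(4, -2)*(-1 - 2)))² = (-9*√((-11)² + 9²) + 1)² = (-9*√(121 + 81) + 1)² = (-9*√202 + 1)² = (1 - 9*√202)²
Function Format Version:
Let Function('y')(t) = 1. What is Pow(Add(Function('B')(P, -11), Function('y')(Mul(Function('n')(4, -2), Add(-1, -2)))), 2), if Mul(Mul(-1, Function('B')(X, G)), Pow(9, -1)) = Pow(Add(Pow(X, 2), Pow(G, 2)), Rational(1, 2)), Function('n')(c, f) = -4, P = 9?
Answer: Add(16363, Mul(-18, Pow(202, Rational(1, 2)))) ≈ 16107.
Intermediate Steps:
Function('B')(X, G) = Mul(-9, Pow(Add(Pow(G, 2), Pow(X, 2)), Rational(1, 2))) (Function('B')(X, G) = Mul(-9, Pow(Add(Pow(X, 2), Pow(G, 2)), Rational(1, 2))) = Mul(-9, Pow(Add(Pow(G, 2), Pow(X, 2)), Rational(1, 2))))
Pow(Add(Function('B')(P, -11), Function('y')(Mul(Function('n')(4, -2), Add(-1, -2)))), 2) = Pow(Add(Mul(-9, Pow(Add(Pow(-11, 2), Pow(9, 2)), Rational(1, 2))), 1), 2) = Pow(Add(Mul(-9, Pow(Add(121, 81), Rational(1, 2))), 1), 2) = Pow(Add(Mul(-9, Pow(202, Rational(1, 2))), 1), 2) = Pow(Add(1, Mul(-9, Pow(202, Rational(1, 2)))), 2)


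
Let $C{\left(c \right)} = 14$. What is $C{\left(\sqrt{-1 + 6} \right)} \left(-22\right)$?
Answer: $-308$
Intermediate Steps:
$C{\left(\sqrt{-1 + 6} \right)} \left(-22\right) = 14 \left(-22\right) = -308$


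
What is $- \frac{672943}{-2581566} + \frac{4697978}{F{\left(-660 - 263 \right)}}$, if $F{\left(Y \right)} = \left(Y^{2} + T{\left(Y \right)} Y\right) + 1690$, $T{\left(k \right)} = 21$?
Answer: $\frac{122014745674}{20708031669} \approx 5.8921$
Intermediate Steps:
$F{\left(Y \right)} = 1690 + Y^{2} + 21 Y$ ($F{\left(Y \right)} = \left(Y^{2} + 21 Y\right) + 1690 = 1690 + Y^{2} + 21 Y$)
$- \frac{672943}{-2581566} + \frac{4697978}{F{\left(-660 - 263 \right)}} = - \frac{672943}{-2581566} + \frac{4697978}{1690 + \left(-660 - 263\right)^{2} + 21 \left(-660 - 263\right)} = \left(-672943\right) \left(- \frac{1}{2581566}\right) + \frac{4697978}{1690 + \left(-923\right)^{2} + 21 \left(-923\right)} = \frac{672943}{2581566} + \frac{4697978}{1690 + 851929 - 19383} = \frac{672943}{2581566} + \frac{4697978}{834236} = \frac{672943}{2581566} + 4697978 \cdot \frac{1}{834236} = \frac{672943}{2581566} + \frac{2348989}{417118} = \frac{122014745674}{20708031669}$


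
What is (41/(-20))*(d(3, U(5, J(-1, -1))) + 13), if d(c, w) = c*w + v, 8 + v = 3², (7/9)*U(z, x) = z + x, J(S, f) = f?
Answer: -4223/70 ≈ -60.329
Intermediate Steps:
U(z, x) = 9*x/7 + 9*z/7 (U(z, x) = 9*(z + x)/7 = 9*(x + z)/7 = 9*x/7 + 9*z/7)
v = 1 (v = -8 + 3² = -8 + 9 = 1)
d(c, w) = 1 + c*w (d(c, w) = c*w + 1 = 1 + c*w)
(41/(-20))*(d(3, U(5, J(-1, -1))) + 13) = (41/(-20))*((1 + 3*((9/7)*(-1) + (9/7)*5)) + 13) = (-1/20*41)*((1 + 3*(-9/7 + 45/7)) + 13) = -41*((1 + 3*(36/7)) + 13)/20 = -41*((1 + 108/7) + 13)/20 = -41*(115/7 + 13)/20 = -41/20*206/7 = -4223/70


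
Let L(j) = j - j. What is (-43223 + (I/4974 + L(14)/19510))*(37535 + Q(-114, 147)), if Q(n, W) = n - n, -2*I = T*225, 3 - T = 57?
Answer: -2689822247315/1658 ≈ -1.6223e+9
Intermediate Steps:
L(j) = 0
T = -54 (T = 3 - 1*57 = 3 - 57 = -54)
I = 6075 (I = -(-27)*225 = -1/2*(-12150) = 6075)
Q(n, W) = 0
(-43223 + (I/4974 + L(14)/19510))*(37535 + Q(-114, 147)) = (-43223 + (6075/4974 + 0/19510))*(37535 + 0) = (-43223 + (6075*(1/4974) + 0*(1/19510)))*37535 = (-43223 + (2025/1658 + 0))*37535 = (-43223 + 2025/1658)*37535 = -71661709/1658*37535 = -2689822247315/1658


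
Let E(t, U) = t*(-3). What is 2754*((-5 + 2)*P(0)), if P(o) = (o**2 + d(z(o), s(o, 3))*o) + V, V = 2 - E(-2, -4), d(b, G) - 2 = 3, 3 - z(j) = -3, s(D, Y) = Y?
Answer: 33048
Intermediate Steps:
E(t, U) = -3*t
z(j) = 6 (z(j) = 3 - 1*(-3) = 3 + 3 = 6)
d(b, G) = 5 (d(b, G) = 2 + 3 = 5)
V = -4 (V = 2 - (-3)*(-2) = 2 - 1*6 = 2 - 6 = -4)
P(o) = -4 + o**2 + 5*o (P(o) = (o**2 + 5*o) - 4 = -4 + o**2 + 5*o)
2754*((-5 + 2)*P(0)) = 2754*((-5 + 2)*(-4 + 0**2 + 5*0)) = 2754*(-3*(-4 + 0 + 0)) = 2754*(-3*(-4)) = 2754*12 = 33048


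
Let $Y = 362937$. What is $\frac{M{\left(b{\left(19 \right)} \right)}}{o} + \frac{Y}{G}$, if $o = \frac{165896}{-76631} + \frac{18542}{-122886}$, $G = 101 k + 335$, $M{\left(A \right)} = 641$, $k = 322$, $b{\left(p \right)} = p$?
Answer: $- \frac{95208693017489148}{358259385725153} \approx -265.75$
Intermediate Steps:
$G = 32857$ ($G = 101 \cdot 322 + 335 = 32522 + 335 = 32857$)
$o = - \frac{10903593929}{4708438533}$ ($o = 165896 \left(- \frac{1}{76631}\right) + 18542 \left(- \frac{1}{122886}\right) = - \frac{165896}{76631} - \frac{9271}{61443} = - \frac{10903593929}{4708438533} \approx -2.3158$)
$\frac{M{\left(b{\left(19 \right)} \right)}}{o} + \frac{Y}{G} = \frac{641}{- \frac{10903593929}{4708438533}} + \frac{362937}{32857} = 641 \left(- \frac{4708438533}{10903593929}\right) + 362937 \cdot \frac{1}{32857} = - \frac{3018109099653}{10903593929} + \frac{362937}{32857} = - \frac{95208693017489148}{358259385725153}$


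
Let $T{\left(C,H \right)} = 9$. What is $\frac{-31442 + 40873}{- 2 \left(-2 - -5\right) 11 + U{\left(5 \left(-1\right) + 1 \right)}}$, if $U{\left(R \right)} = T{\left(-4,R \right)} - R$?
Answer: $- \frac{9431}{53} \approx -177.94$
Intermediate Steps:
$U{\left(R \right)} = 9 - R$
$\frac{-31442 + 40873}{- 2 \left(-2 - -5\right) 11 + U{\left(5 \left(-1\right) + 1 \right)}} = \frac{-31442 + 40873}{- 2 \left(-2 - -5\right) 11 + \left(9 - \left(5 \left(-1\right) + 1\right)\right)} = \frac{9431}{- 2 \left(-2 + 5\right) 11 + \left(9 - \left(-5 + 1\right)\right)} = \frac{9431}{\left(-2\right) 3 \cdot 11 + \left(9 - -4\right)} = \frac{9431}{\left(-6\right) 11 + \left(9 + 4\right)} = \frac{9431}{-66 + 13} = \frac{9431}{-53} = 9431 \left(- \frac{1}{53}\right) = - \frac{9431}{53}$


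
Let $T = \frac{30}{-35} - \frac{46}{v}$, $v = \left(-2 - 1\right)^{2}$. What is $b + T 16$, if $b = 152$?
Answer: $\frac{3560}{63} \approx 56.508$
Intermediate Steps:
$v = 9$ ($v = \left(-3\right)^{2} = 9$)
$T = - \frac{376}{63}$ ($T = \frac{30}{-35} - \frac{46}{9} = 30 \left(- \frac{1}{35}\right) - \frac{46}{9} = - \frac{6}{7} - \frac{46}{9} = - \frac{376}{63} \approx -5.9683$)
$b + T 16 = 152 - \frac{6016}{63} = \frac{3560}{63}$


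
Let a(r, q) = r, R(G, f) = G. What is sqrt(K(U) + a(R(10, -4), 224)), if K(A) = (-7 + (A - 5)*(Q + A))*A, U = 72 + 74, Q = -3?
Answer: sqrt(2942786) ≈ 1715.5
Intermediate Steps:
U = 146
K(A) = A*(-7 + (-5 + A)*(-3 + A)) (K(A) = (-7 + (A - 5)*(-3 + A))*A = (-7 + (-5 + A)*(-3 + A))*A = A*(-7 + (-5 + A)*(-3 + A)))
sqrt(K(U) + a(R(10, -4), 224)) = sqrt(146*(8 + 146**2 - 8*146) + 10) = sqrt(146*(8 + 21316 - 1168) + 10) = sqrt(146*20156 + 10) = sqrt(2942776 + 10) = sqrt(2942786)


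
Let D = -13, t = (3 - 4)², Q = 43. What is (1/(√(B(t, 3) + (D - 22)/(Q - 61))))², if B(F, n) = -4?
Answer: -18/37 ≈ -0.48649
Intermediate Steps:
t = 1 (t = (-1)² = 1)
(1/(√(B(t, 3) + (D - 22)/(Q - 61))))² = (1/(√(-4 + (-13 - 22)/(43 - 61))))² = (1/(√(-4 - 35/(-18))))² = (1/(√(-4 - 35*(-1/18))))² = (1/(√(-4 + 35/18)))² = (1/(√(-37/18)))² = (1/(I*√74/6))² = (-3*I*√74/37)² = -18/37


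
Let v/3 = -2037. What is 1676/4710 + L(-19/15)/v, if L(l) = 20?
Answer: 1691306/4797135 ≈ 0.35257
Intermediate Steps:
v = -6111 (v = 3*(-2037) = -6111)
1676/4710 + L(-19/15)/v = 1676/4710 + 20/(-6111) = 1676*(1/4710) + 20*(-1/6111) = 838/2355 - 20/6111 = 1691306/4797135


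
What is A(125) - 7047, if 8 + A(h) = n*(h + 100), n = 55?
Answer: 5320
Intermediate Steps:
A(h) = 5492 + 55*h (A(h) = -8 + 55*(h + 100) = -8 + 55*(100 + h) = -8 + (5500 + 55*h) = 5492 + 55*h)
A(125) - 7047 = (5492 + 55*125) - 7047 = (5492 + 6875) - 7047 = 12367 - 7047 = 5320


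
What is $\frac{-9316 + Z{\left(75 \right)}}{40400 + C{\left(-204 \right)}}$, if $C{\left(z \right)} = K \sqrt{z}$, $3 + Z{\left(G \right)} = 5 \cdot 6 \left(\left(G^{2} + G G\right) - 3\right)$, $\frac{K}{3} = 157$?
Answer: $\frac{3313719100}{419353891} - \frac{154530861 i \sqrt{51}}{838707782} \approx 7.902 - 1.3158 i$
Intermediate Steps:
$K = 471$ ($K = 3 \cdot 157 = 471$)
$Z{\left(G \right)} = -93 + 60 G^{2}$ ($Z{\left(G \right)} = -3 + 5 \cdot 6 \left(\left(G^{2} + G G\right) - 3\right) = -3 + 30 \left(\left(G^{2} + G^{2}\right) - 3\right) = -3 + 30 \left(2 G^{2} - 3\right) = -3 + 30 \left(-3 + 2 G^{2}\right) = -3 + \left(-90 + 60 G^{2}\right) = -93 + 60 G^{2}$)
$C{\left(z \right)} = 471 \sqrt{z}$
$\frac{-9316 + Z{\left(75 \right)}}{40400 + C{\left(-204 \right)}} = \frac{-9316 - \left(93 - 60 \cdot 75^{2}\right)}{40400 + 471 \sqrt{-204}} = \frac{-9316 + \left(-93 + 60 \cdot 5625\right)}{40400 + 471 \cdot 2 i \sqrt{51}} = \frac{-9316 + \left(-93 + 337500\right)}{40400 + 942 i \sqrt{51}} = \frac{-9316 + 337407}{40400 + 942 i \sqrt{51}} = \frac{328091}{40400 + 942 i \sqrt{51}}$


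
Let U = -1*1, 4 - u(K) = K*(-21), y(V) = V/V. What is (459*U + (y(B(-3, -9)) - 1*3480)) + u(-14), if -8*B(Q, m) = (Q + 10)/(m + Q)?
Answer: -4228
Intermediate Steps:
B(Q, m) = -(10 + Q)/(8*(Q + m)) (B(Q, m) = -(Q + 10)/(8*(m + Q)) = -(10 + Q)/(8*(Q + m)))
y(V) = 1
u(K) = 4 + 21*K (u(K) = 4 - K*(-21) = 4 - (-21)*K = 4 + 21*K)
U = -1
(459*U + (y(B(-3, -9)) - 1*3480)) + u(-14) = (459*(-1) + (1 - 1*3480)) + (4 + 21*(-14)) = (-459 + (1 - 3480)) + (4 - 294) = (-459 - 3479) - 290 = -3938 - 290 = -4228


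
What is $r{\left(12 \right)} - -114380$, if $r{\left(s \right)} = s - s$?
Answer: $114380$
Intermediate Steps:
$r{\left(s \right)} = 0$
$r{\left(12 \right)} - -114380 = 0 - -114380 = 0 + 114380 = 114380$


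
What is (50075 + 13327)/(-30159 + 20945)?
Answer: -31701/4607 ≈ -6.8811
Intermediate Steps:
(50075 + 13327)/(-30159 + 20945) = 63402/(-9214) = 63402*(-1/9214) = -31701/4607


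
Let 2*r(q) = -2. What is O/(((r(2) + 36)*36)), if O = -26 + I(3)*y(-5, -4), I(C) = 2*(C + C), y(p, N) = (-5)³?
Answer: -109/90 ≈ -1.2111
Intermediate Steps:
r(q) = -1 (r(q) = (½)*(-2) = -1)
y(p, N) = -125
I(C) = 4*C (I(C) = 2*(2*C) = 4*C)
O = -1526 (O = -26 + (4*3)*(-125) = -26 + 12*(-125) = -26 - 1500 = -1526)
O/(((r(2) + 36)*36)) = -1526*1/(36*(-1 + 36)) = -1526/(35*36) = -1526/1260 = -1526*1/1260 = -109/90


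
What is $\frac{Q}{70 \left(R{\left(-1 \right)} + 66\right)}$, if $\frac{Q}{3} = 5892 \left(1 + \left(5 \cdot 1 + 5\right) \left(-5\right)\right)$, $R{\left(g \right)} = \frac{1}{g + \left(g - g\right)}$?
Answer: $- \frac{61866}{325} \approx -190.36$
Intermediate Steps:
$R{\left(g \right)} = \frac{1}{g}$ ($R{\left(g \right)} = \frac{1}{g + 0} = \frac{1}{g}$)
$Q = -866124$ ($Q = 3 \cdot 5892 \left(1 + \left(5 \cdot 1 + 5\right) \left(-5\right)\right) = 3 \cdot 5892 \left(1 + \left(5 + 5\right) \left(-5\right)\right) = 3 \cdot 5892 \left(1 + 10 \left(-5\right)\right) = 3 \cdot 5892 \left(1 - 50\right) = 3 \cdot 5892 \left(-49\right) = 3 \left(-288708\right) = -866124$)
$\frac{Q}{70 \left(R{\left(-1 \right)} + 66\right)} = - \frac{866124}{70 \left(\frac{1}{-1} + 66\right)} = - \frac{866124}{70 \left(-1 + 66\right)} = - \frac{866124}{70 \cdot 65} = - \frac{866124}{4550} = \left(-866124\right) \frac{1}{4550} = - \frac{61866}{325}$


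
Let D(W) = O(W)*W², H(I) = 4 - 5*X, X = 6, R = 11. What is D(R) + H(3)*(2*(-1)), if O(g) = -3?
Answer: -311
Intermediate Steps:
H(I) = -26 (H(I) = 4 - 5*6 = 4 - 30 = -26)
D(W) = -3*W²
D(R) + H(3)*(2*(-1)) = -3*11² - 52*(-1) = -3*121 - 26*(-2) = -363 + 52 = -311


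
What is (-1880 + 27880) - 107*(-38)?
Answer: 30066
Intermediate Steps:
(-1880 + 27880) - 107*(-38) = 26000 + 4066 = 30066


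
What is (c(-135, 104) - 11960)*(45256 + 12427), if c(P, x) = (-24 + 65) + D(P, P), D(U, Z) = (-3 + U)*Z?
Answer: 387110613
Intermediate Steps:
D(U, Z) = Z*(-3 + U)
c(P, x) = 41 + P*(-3 + P) (c(P, x) = (-24 + 65) + P*(-3 + P) = 41 + P*(-3 + P))
(c(-135, 104) - 11960)*(45256 + 12427) = ((41 - 135*(-3 - 135)) - 11960)*(45256 + 12427) = ((41 - 135*(-138)) - 11960)*57683 = ((41 + 18630) - 11960)*57683 = (18671 - 11960)*57683 = 6711*57683 = 387110613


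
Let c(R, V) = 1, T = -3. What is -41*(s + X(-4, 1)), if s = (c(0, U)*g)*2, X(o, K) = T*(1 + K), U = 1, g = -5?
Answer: 656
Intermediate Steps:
X(o, K) = -3 - 3*K (X(o, K) = -3*(1 + K) = -3 - 3*K)
s = -10 (s = (1*(-5))*2 = -5*2 = -10)
-41*(s + X(-4, 1)) = -41*(-10 + (-3 - 3*1)) = -41*(-10 + (-3 - 3)) = -41*(-10 - 6) = -41*(-16) = 656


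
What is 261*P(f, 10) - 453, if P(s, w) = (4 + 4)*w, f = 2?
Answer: 20427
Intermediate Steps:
P(s, w) = 8*w
261*P(f, 10) - 453 = 261*(8*10) - 453 = 261*80 - 453 = 20880 - 453 = 20427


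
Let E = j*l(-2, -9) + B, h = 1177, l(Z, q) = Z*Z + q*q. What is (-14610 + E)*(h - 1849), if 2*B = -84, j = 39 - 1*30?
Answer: 9332064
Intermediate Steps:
l(Z, q) = Z² + q²
j = 9 (j = 39 - 30 = 9)
B = -42 (B = (½)*(-84) = -42)
E = 723 (E = 9*((-2)² + (-9)²) - 42 = 9*(4 + 81) - 42 = 9*85 - 42 = 765 - 42 = 723)
(-14610 + E)*(h - 1849) = (-14610 + 723)*(1177 - 1849) = -13887*(-672) = 9332064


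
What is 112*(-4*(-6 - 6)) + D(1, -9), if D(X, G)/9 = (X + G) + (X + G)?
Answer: 5232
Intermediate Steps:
D(X, G) = 18*G + 18*X (D(X, G) = 9*((X + G) + (X + G)) = 9*((G + X) + (G + X)) = 9*(2*G + 2*X) = 18*G + 18*X)
112*(-4*(-6 - 6)) + D(1, -9) = 112*(-4*(-6 - 6)) + (18*(-9) + 18*1) = 112*(-4*(-12)) + (-162 + 18) = 112*48 - 144 = 5376 - 144 = 5232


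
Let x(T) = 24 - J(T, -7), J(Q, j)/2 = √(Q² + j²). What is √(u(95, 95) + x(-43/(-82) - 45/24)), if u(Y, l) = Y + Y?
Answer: √(1438936 - 41*√5467865)/82 ≈ 14.133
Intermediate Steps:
J(Q, j) = 2*√(Q² + j²)
x(T) = 24 - 2*√(49 + T²) (x(T) = 24 - 2*√(T² + (-7)²) = 24 - 2*√(T² + 49) = 24 - 2*√(49 + T²))
u(Y, l) = 2*Y
√(u(95, 95) + x(-43/(-82) - 45/24)) = √(2*95 + (24 - 2*√(49 + (-43/(-82) - 45/24)²))) = √(190 + (24 - 2*√(49 + (-43*(-1/82) - 45*1/24)²))) = √(190 + (24 - 2*√(49 + (43/82 - 15/8)²))) = √(190 + (24 - 2*√(49 + (-443/328)²))) = √(190 + (24 - 2*√(49 + 196249/107584))) = √(190 + (24 - √5467865/164)) = √(214 - √5467865/164)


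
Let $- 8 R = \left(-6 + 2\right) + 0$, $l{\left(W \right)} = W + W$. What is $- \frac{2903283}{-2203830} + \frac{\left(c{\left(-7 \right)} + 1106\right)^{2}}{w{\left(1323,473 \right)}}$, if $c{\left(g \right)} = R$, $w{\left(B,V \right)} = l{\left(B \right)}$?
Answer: $\frac{601316503919}{1295852040} \approx 464.03$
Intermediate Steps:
$l{\left(W \right)} = 2 W$
$R = \frac{1}{2}$ ($R = - \frac{\left(-6 + 2\right) + 0}{8} = - \frac{-4 + 0}{8} = \left(- \frac{1}{8}\right) \left(-4\right) = \frac{1}{2} \approx 0.5$)
$w{\left(B,V \right)} = 2 B$
$c{\left(g \right)} = \frac{1}{2}$
$- \frac{2903283}{-2203830} + \frac{\left(c{\left(-7 \right)} + 1106\right)^{2}}{w{\left(1323,473 \right)}} = - \frac{2903283}{-2203830} + \frac{\left(\frac{1}{2} + 1106\right)^{2}}{2 \cdot 1323} = \left(-2903283\right) \left(- \frac{1}{2203830}\right) + \frac{\left(\frac{2213}{2}\right)^{2}}{2646} = \frac{322587}{244870} + \frac{4897369}{4} \cdot \frac{1}{2646} = \frac{322587}{244870} + \frac{4897369}{10584} = \frac{601316503919}{1295852040}$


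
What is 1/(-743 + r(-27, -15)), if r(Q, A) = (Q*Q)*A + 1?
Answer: -1/11677 ≈ -8.5638e-5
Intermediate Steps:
r(Q, A) = 1 + A*Q**2 (r(Q, A) = Q**2*A + 1 = A*Q**2 + 1 = 1 + A*Q**2)
1/(-743 + r(-27, -15)) = 1/(-743 + (1 - 15*(-27)**2)) = 1/(-743 + (1 - 15*729)) = 1/(-743 + (1 - 10935)) = 1/(-743 - 10934) = 1/(-11677) = -1/11677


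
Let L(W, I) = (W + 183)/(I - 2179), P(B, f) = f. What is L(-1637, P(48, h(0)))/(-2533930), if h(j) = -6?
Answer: -727/2768318525 ≈ -2.6261e-7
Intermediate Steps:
L(W, I) = (183 + W)/(-2179 + I)
L(-1637, P(48, h(0)))/(-2533930) = ((183 - 1637)/(-2179 - 6))/(-2533930) = (-1454/(-2185))*(-1/2533930) = -1/2185*(-1454)*(-1/2533930) = (1454/2185)*(-1/2533930) = -727/2768318525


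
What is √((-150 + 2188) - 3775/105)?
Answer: √882903/21 ≈ 44.744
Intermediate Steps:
√((-150 + 2188) - 3775/105) = √(2038 - 3775*1/105) = √(2038 - 755/21) = √(42043/21) = √882903/21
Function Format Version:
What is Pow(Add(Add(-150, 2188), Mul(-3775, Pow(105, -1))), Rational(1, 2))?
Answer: Mul(Rational(1, 21), Pow(882903, Rational(1, 2))) ≈ 44.744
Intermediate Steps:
Pow(Add(Add(-150, 2188), Mul(-3775, Pow(105, -1))), Rational(1, 2)) = Pow(Add(2038, Mul(-3775, Rational(1, 105))), Rational(1, 2)) = Pow(Add(2038, Rational(-755, 21)), Rational(1, 2)) = Pow(Rational(42043, 21), Rational(1, 2)) = Mul(Rational(1, 21), Pow(882903, Rational(1, 2)))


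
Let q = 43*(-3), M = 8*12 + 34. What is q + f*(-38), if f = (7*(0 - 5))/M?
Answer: -1544/13 ≈ -118.77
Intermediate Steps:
M = 130 (M = 96 + 34 = 130)
f = -7/26 (f = (7*(0 - 5))/130 = (7*(-5))*(1/130) = -35*1/130 = -7/26 ≈ -0.26923)
q = -129
q + f*(-38) = -129 - 7/26*(-38) = -129 + 133/13 = -1544/13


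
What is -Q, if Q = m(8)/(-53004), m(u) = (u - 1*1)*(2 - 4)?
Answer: -1/3786 ≈ -0.00026413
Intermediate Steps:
m(u) = 2 - 2*u (m(u) = (u - 1)*(-2) = (-1 + u)*(-2) = 2 - 2*u)
Q = 1/3786 (Q = (2 - 2*8)/(-53004) = (2 - 16)*(-1/53004) = -14*(-1/53004) = 1/3786 ≈ 0.00026413)
-Q = -1*1/3786 = -1/3786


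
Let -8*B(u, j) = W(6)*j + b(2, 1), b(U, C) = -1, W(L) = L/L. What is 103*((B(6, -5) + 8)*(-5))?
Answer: -18025/4 ≈ -4506.3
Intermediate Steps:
W(L) = 1
B(u, j) = ⅛ - j/8 (B(u, j) = -(1*j - 1)/8 = -(j - 1)/8 = -(-1 + j)/8 = ⅛ - j/8)
103*((B(6, -5) + 8)*(-5)) = 103*(((⅛ - ⅛*(-5)) + 8)*(-5)) = 103*(((⅛ + 5/8) + 8)*(-5)) = 103*((¾ + 8)*(-5)) = 103*((35/4)*(-5)) = 103*(-175/4) = -18025/4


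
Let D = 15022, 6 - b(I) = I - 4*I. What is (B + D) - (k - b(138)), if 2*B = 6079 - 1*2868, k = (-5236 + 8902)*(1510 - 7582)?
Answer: 44553999/2 ≈ 2.2277e+7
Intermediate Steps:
b(I) = 6 + 3*I (b(I) = 6 - (I - 4*I) = 6 - (-3)*I = 6 + 3*I)
k = -22259952 (k = 3666*(-6072) = -22259952)
B = 3211/2 (B = (6079 - 1*2868)/2 = (6079 - 2868)/2 = (½)*3211 = 3211/2 ≈ 1605.5)
(B + D) - (k - b(138)) = (3211/2 + 15022) - (-22259952 - (6 + 3*138)) = 33255/2 - (-22259952 - (6 + 414)) = 33255/2 - (-22259952 - 1*420) = 33255/2 - (-22259952 - 420) = 33255/2 - 1*(-22260372) = 33255/2 + 22260372 = 44553999/2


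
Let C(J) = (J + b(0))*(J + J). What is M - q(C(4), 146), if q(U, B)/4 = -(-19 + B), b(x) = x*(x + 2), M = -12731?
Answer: -12223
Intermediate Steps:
b(x) = x*(2 + x)
C(J) = 2*J**2 (C(J) = (J + 0*(2 + 0))*(J + J) = (J + 0*2)*(2*J) = (J + 0)*(2*J) = J*(2*J) = 2*J**2)
q(U, B) = 76 - 4*B (q(U, B) = 4*(-(-19 + B)) = 4*(19 - B) = 76 - 4*B)
M - q(C(4), 146) = -12731 - (76 - 4*146) = -12731 - (76 - 584) = -12731 - 1*(-508) = -12731 + 508 = -12223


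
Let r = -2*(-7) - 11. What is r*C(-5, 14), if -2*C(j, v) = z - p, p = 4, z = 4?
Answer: 0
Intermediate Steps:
r = 3 (r = 14 - 11 = 3)
C(j, v) = 0 (C(j, v) = -(4 - 1*4)/2 = -(4 - 4)/2 = -½*0 = 0)
r*C(-5, 14) = 3*0 = 0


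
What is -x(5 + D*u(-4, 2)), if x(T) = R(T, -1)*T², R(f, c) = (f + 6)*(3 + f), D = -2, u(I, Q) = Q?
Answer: -28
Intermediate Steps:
R(f, c) = (3 + f)*(6 + f) (R(f, c) = (6 + f)*(3 + f) = (3 + f)*(6 + f))
x(T) = T²*(18 + T² + 9*T) (x(T) = (18 + T² + 9*T)*T² = T²*(18 + T² + 9*T))
-x(5 + D*u(-4, 2)) = -(5 - 2*2)²*(18 + (5 - 2*2)² + 9*(5 - 2*2)) = -(5 - 4)²*(18 + (5 - 4)² + 9*(5 - 4)) = -1²*(18 + 1² + 9*1) = -(18 + 1 + 9) = -28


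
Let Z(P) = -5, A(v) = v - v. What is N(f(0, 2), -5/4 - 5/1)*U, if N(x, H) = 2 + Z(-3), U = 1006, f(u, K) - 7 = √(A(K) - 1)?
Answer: -3018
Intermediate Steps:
A(v) = 0
f(u, K) = 7 + I (f(u, K) = 7 + √(0 - 1) = 7 + √(-1) = 7 + I)
N(x, H) = -3 (N(x, H) = 2 - 5 = -3)
N(f(0, 2), -5/4 - 5/1)*U = -3*1006 = -3018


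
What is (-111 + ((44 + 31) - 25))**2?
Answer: 3721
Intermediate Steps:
(-111 + ((44 + 31) - 25))**2 = (-111 + (75 - 25))**2 = (-111 + 50)**2 = (-61)**2 = 3721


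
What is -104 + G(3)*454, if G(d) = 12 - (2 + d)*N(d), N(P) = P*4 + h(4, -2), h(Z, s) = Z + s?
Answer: -26436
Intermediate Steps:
N(P) = 2 + 4*P (N(P) = P*4 + (4 - 2) = 4*P + 2 = 2 + 4*P)
G(d) = 12 - (2 + d)*(2 + 4*d)
-104 + G(3)*454 = -104 + (8 - 10*3 - 4*3²)*454 = -104 + (8 - 30 - 4*9)*454 = -104 + (8 - 30 - 36)*454 = -104 - 58*454 = -104 - 26332 = -26436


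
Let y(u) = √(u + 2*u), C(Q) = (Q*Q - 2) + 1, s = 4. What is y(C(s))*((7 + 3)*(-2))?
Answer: -60*√5 ≈ -134.16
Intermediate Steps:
C(Q) = -1 + Q² (C(Q) = (Q² - 2) + 1 = (-2 + Q²) + 1 = -1 + Q²)
y(u) = √3*√u (y(u) = √(3*u) = √3*√u)
y(C(s))*((7 + 3)*(-2)) = (√3*√(-1 + 4²))*((7 + 3)*(-2)) = (√3*√(-1 + 16))*(10*(-2)) = (√3*√15)*(-20) = (3*√5)*(-20) = -60*√5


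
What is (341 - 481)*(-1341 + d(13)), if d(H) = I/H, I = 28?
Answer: 2436700/13 ≈ 1.8744e+5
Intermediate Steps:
d(H) = 28/H
(341 - 481)*(-1341 + d(13)) = (341 - 481)*(-1341 + 28/13) = -140*(-1341 + 28*(1/13)) = -140*(-1341 + 28/13) = -140*(-17405/13) = 2436700/13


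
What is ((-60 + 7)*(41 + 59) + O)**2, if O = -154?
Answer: 29746116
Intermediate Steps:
((-60 + 7)*(41 + 59) + O)**2 = ((-60 + 7)*(41 + 59) - 154)**2 = (-53*100 - 154)**2 = (-5300 - 154)**2 = (-5454)**2 = 29746116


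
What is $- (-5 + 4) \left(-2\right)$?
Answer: $-2$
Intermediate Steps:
$- (-5 + 4) \left(-2\right) = \left(-1\right) \left(-1\right) \left(-2\right) = 1 \left(-2\right) = -2$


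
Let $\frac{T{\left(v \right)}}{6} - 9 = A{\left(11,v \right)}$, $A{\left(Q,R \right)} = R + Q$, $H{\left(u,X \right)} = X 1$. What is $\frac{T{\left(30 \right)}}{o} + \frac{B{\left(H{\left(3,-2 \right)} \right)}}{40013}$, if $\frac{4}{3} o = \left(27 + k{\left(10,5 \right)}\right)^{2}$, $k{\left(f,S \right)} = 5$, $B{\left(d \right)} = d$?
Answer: $\frac{1000197}{2560832} \approx 0.39057$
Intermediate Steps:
$H{\left(u,X \right)} = X$
$A{\left(Q,R \right)} = Q + R$
$T{\left(v \right)} = 120 + 6 v$ ($T{\left(v \right)} = 54 + 6 \left(11 + v\right) = 54 + \left(66 + 6 v\right) = 120 + 6 v$)
$o = 768$ ($o = \frac{3 \left(27 + 5\right)^{2}}{4} = \frac{3 \cdot 32^{2}}{4} = \frac{3}{4} \cdot 1024 = 768$)
$\frac{T{\left(30 \right)}}{o} + \frac{B{\left(H{\left(3,-2 \right)} \right)}}{40013} = \frac{120 + 6 \cdot 30}{768} - \frac{2}{40013} = \left(120 + 180\right) \frac{1}{768} - \frac{2}{40013} = 300 \cdot \frac{1}{768} - \frac{2}{40013} = \frac{25}{64} - \frac{2}{40013} = \frac{1000197}{2560832}$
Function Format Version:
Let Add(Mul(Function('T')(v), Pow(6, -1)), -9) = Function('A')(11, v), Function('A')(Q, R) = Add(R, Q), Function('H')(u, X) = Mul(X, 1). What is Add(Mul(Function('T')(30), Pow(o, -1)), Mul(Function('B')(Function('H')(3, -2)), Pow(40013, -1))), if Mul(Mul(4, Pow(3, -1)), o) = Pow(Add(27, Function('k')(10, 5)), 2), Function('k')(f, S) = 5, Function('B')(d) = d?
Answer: Rational(1000197, 2560832) ≈ 0.39057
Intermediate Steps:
Function('H')(u, X) = X
Function('A')(Q, R) = Add(Q, R)
Function('T')(v) = Add(120, Mul(6, v)) (Function('T')(v) = Add(54, Mul(6, Add(11, v))) = Add(54, Add(66, Mul(6, v))) = Add(120, Mul(6, v)))
o = 768 (o = Mul(Rational(3, 4), Pow(Add(27, 5), 2)) = Mul(Rational(3, 4), Pow(32, 2)) = Mul(Rational(3, 4), 1024) = 768)
Add(Mul(Function('T')(30), Pow(o, -1)), Mul(Function('B')(Function('H')(3, -2)), Pow(40013, -1))) = Add(Mul(Add(120, Mul(6, 30)), Pow(768, -1)), Mul(-2, Pow(40013, -1))) = Add(Mul(Add(120, 180), Rational(1, 768)), Mul(-2, Rational(1, 40013))) = Add(Mul(300, Rational(1, 768)), Rational(-2, 40013)) = Add(Rational(25, 64), Rational(-2, 40013)) = Rational(1000197, 2560832)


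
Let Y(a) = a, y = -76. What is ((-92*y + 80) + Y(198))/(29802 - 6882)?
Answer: 727/2292 ≈ 0.31719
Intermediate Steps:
((-92*y + 80) + Y(198))/(29802 - 6882) = ((-92*(-76) + 80) + 198)/(29802 - 6882) = ((6992 + 80) + 198)/22920 = (7072 + 198)*(1/22920) = 7270*(1/22920) = 727/2292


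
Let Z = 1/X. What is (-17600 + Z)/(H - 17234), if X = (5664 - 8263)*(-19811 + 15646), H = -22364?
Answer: 190517095999/428641816330 ≈ 0.44447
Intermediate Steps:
X = 10824835 (X = -2599*(-4165) = 10824835)
Z = 1/10824835 ≈ 9.2380e-8
(-17600 + Z)/(H - 17234) = (-17600 + 1/10824835)/(-22364 - 17234) = -190517095999/10824835/(-39598) = -190517095999/10824835*(-1/39598) = 190517095999/428641816330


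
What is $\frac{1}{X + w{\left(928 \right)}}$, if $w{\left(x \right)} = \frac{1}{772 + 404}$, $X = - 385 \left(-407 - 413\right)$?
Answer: $\frac{1176}{371263201} \approx 3.1676 \cdot 10^{-6}$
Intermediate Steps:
$X = 315700$ ($X = \left(-385\right) \left(-820\right) = 315700$)
$w{\left(x \right)} = \frac{1}{1176}$
$\frac{1}{X + w{\left(928 \right)}} = \frac{1}{315700 + \frac{1}{1176}} = \frac{1}{\frac{371263201}{1176}} = \frac{1176}{371263201}$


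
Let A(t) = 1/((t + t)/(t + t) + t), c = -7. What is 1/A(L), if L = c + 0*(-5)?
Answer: -6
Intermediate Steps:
L = -7 (L = -7 + 0*(-5) = -7 + 0 = -7)
A(t) = 1/(1 + t) (A(t) = 1/((2*t)/((2*t)) + t) = 1/((2*t)*(1/(2*t)) + t) = 1/(1 + t))
1/A(L) = 1/(1/(1 - 7)) = 1/(1/(-6)) = 1/(-⅙) = -6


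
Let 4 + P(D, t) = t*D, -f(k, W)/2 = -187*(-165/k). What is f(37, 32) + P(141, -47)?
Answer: -307057/37 ≈ -8298.8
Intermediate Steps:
f(k, W) = -61710/k (f(k, W) = -(-374)/(k/(-165)) = -(-374)/(k*(-1/165)) = -(-374)/((-k/165)) = -(-374)*(-165/k) = -61710/k)
P(D, t) = -4 + D*t (P(D, t) = -4 + t*D = -4 + D*t)
f(37, 32) + P(141, -47) = -61710/37 + (-4 + 141*(-47)) = -61710*1/37 + (-4 - 6627) = -61710/37 - 6631 = -307057/37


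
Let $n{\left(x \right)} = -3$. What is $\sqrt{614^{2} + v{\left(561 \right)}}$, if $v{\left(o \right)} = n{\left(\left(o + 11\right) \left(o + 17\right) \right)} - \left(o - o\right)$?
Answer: $\sqrt{376993} \approx 614.0$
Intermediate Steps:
$v{\left(o \right)} = -3$ ($v{\left(o \right)} = -3 - \left(o - o\right) = -3 - 0 = -3 + 0 = -3$)
$\sqrt{614^{2} + v{\left(561 \right)}} = \sqrt{614^{2} - 3} = \sqrt{376996 - 3} = \sqrt{376993}$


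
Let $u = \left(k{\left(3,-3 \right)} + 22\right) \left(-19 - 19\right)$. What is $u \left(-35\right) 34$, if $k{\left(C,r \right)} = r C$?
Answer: $587860$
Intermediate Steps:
$k{\left(C,r \right)} = C r$
$u = -494$ ($u = \left(3 \left(-3\right) + 22\right) \left(-19 - 19\right) = \left(-9 + 22\right) \left(-38\right) = 13 \left(-38\right) = -494$)
$u \left(-35\right) 34 = \left(-494\right) \left(-35\right) 34 = 17290 \cdot 34 = 587860$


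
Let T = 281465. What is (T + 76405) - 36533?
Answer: 321337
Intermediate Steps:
(T + 76405) - 36533 = (281465 + 76405) - 36533 = 357870 - 36533 = 321337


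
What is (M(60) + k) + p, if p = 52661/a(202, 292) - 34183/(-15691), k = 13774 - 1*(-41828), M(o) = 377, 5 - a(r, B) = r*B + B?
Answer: 52062859926361/930021261 ≈ 55980.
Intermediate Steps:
a(r, B) = 5 - B - B*r (a(r, B) = 5 - (r*B + B) = 5 - (B*r + B) = 5 - (B + B*r) = 5 + (-B - B*r) = 5 - B - B*r)
k = 55602 (k = 13774 + 41828 = 55602)
p = 1199756842/930021261 (p = 52661/(5 - 1*292 - 1*292*202) - 34183/(-15691) = 52661/(5 - 292 - 58984) - 34183*(-1/15691) = 52661/(-59271) + 34183/15691 = 52661*(-1/59271) + 34183/15691 = -52661/59271 + 34183/15691 = 1199756842/930021261 ≈ 1.2900)
(M(60) + k) + p = (377 + 55602) + 1199756842/930021261 = 55979 + 1199756842/930021261 = 52062859926361/930021261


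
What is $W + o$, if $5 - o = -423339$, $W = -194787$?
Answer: $228557$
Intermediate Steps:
$o = 423344$ ($o = 5 - -423339 = 5 + 423339 = 423344$)
$W + o = -194787 + 423344 = 228557$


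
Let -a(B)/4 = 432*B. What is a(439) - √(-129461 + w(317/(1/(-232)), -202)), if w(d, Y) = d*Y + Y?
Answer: -758592 - 5*√589049 ≈ -7.6243e+5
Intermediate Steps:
w(d, Y) = Y + Y*d (w(d, Y) = Y*d + Y = Y + Y*d)
a(B) = -1728*B
a(439) - √(-129461 + w(317/(1/(-232)), -202)) = -1728*439 - √(-129461 - 202*(1 + 317/(1/(-232)))) = -758592 - √(-129461 - 202*(1 + 317/(-1/232))) = -758592 - √(-129461 - 202*(1 + 317*(-232))) = -758592 - √(-129461 - 202*(1 - 73544)) = -758592 - √(-129461 - 202*(-73543)) = -758592 - √(-129461 + 14855686) = -758592 - √14726225 = -758592 - 5*√589049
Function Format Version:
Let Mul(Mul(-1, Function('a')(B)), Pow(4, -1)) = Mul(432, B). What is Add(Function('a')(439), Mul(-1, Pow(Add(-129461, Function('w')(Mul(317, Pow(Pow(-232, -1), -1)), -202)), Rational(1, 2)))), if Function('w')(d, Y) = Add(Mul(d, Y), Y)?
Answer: Add(-758592, Mul(-5, Pow(589049, Rational(1, 2)))) ≈ -7.6243e+5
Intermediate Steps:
Function('w')(d, Y) = Add(Y, Mul(Y, d)) (Function('w')(d, Y) = Add(Mul(Y, d), Y) = Add(Y, Mul(Y, d)))
Function('a')(B) = Mul(-1728, B) (Function('a')(B) = Mul(-4, Mul(432, B)) = Mul(-1728, B))
Add(Function('a')(439), Mul(-1, Pow(Add(-129461, Function('w')(Mul(317, Pow(Pow(-232, -1), -1)), -202)), Rational(1, 2)))) = Add(Mul(-1728, 439), Mul(-1, Pow(Add(-129461, Mul(-202, Add(1, Mul(317, Pow(Pow(-232, -1), -1))))), Rational(1, 2)))) = Add(-758592, Mul(-1, Pow(Add(-129461, Mul(-202, Add(1, Mul(317, Pow(Rational(-1, 232), -1))))), Rational(1, 2)))) = Add(-758592, Mul(-1, Pow(Add(-129461, Mul(-202, Add(1, Mul(317, -232)))), Rational(1, 2)))) = Add(-758592, Mul(-1, Pow(Add(-129461, Mul(-202, Add(1, -73544))), Rational(1, 2)))) = Add(-758592, Mul(-1, Pow(Add(-129461, Mul(-202, -73543)), Rational(1, 2)))) = Add(-758592, Mul(-1, Pow(Add(-129461, 14855686), Rational(1, 2)))) = Add(-758592, Mul(-1, Pow(14726225, Rational(1, 2)))) = Add(-758592, Mul(-1, Mul(5, Pow(589049, Rational(1, 2))))) = Add(-758592, Mul(-5, Pow(589049, Rational(1, 2))))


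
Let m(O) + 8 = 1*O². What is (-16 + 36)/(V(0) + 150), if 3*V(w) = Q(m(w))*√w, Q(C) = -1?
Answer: 2/15 ≈ 0.13333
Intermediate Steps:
m(O) = -8 + O² (m(O) = -8 + 1*O² = -8 + O²)
V(w) = -√w/3 (V(w) = (-√w)/3 = -√w/3)
(-16 + 36)/(V(0) + 150) = (-16 + 36)/(-√0/3 + 150) = 20/(-⅓*0 + 150) = 20/(0 + 150) = 20/150 = 20*(1/150) = 2/15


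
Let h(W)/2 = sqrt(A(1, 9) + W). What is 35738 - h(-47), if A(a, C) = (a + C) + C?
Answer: 35738 - 4*I*sqrt(7) ≈ 35738.0 - 10.583*I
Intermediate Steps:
A(a, C) = a + 2*C (A(a, C) = (C + a) + C = a + 2*C)
h(W) = 2*sqrt(19 + W) (h(W) = 2*sqrt((1 + 2*9) + W) = 2*sqrt((1 + 18) + W) = 2*sqrt(19 + W))
35738 - h(-47) = 35738 - 2*sqrt(19 - 47) = 35738 - 2*sqrt(-28) = 35738 - 2*2*I*sqrt(7) = 35738 - 4*I*sqrt(7)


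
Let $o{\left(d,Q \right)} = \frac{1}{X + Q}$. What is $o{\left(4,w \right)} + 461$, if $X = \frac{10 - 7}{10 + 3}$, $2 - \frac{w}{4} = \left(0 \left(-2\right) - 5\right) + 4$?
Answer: $\frac{73312}{159} \approx 461.08$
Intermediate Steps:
$w = 12$ ($w = 8 - 4 \left(\left(0 \left(-2\right) - 5\right) + 4\right) = 8 - 4 \left(\left(0 - 5\right) + 4\right) = 8 - 4 \left(-5 + 4\right) = 8 - -4 = 8 + 4 = 12$)
$X = \frac{3}{13} \approx 0.23077$
$o{\left(d,Q \right)} = \frac{1}{\frac{3}{13} + Q}$
$o{\left(4,w \right)} + 461 = \frac{13}{3 + 13 \cdot 12} + 461 = \frac{13}{3 + 156} + 461 = \frac{13}{159} + 461 = \frac{73312}{159}$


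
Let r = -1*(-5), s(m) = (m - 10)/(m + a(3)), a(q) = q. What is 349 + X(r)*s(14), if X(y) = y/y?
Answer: 5937/17 ≈ 349.24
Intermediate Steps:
s(m) = (-10 + m)/(3 + m) (s(m) = (m - 10)/(m + 3) = (-10 + m)/(3 + m))
r = 5
X(y) = 1
349 + X(r)*s(14) = 349 + 1*((-10 + 14)/(3 + 14)) = 349 + 1*(4/17) = 349 + 4/17 = 5937/17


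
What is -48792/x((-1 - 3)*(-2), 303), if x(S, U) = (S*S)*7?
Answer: -6099/56 ≈ -108.91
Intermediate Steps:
x(S, U) = 7*S**2 (x(S, U) = S**2*7 = 7*S**2)
-48792/x((-1 - 3)*(-2), 303) = -48792*1/(28*(-1 - 3)**2) = -48792/(7*(-4*(-2))**2) = -48792/(7*8**2) = -48792/(7*64) = -48792/448 = -48792*1/448 = -6099/56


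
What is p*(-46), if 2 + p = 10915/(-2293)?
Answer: 713046/2293 ≈ 310.97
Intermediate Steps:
p = -15501/2293 (p = -2 + 10915/(-2293) = -2 + 10915*(-1/2293) = -2 - 10915/2293 = -15501/2293 ≈ -6.7601)
p*(-46) = -15501/2293*(-46) = 713046/2293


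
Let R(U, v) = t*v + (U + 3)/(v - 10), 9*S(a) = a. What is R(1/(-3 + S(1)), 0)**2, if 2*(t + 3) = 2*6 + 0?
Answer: 4761/67600 ≈ 0.070429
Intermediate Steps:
t = 3 (t = -3 + (2*6 + 0)/2 = -3 + (12 + 0)/2 = -3 + (1/2)*12 = -3 + 6 = 3)
S(a) = a/9
R(U, v) = 3*v + (3 + U)/(-10 + v) (R(U, v) = 3*v + (U + 3)/(v - 10) = 3*v + (3 + U)/(-10 + v))
R(1/(-3 + S(1)), 0)**2 = ((3 + 1/(-3 + (1/9)*1) - 30*0 + 3*0**2)/(-10 + 0))**2 = ((3 + 1/(-3 + 1/9) + 0 + 3*0)/(-10))**2 = (-(3 + 1/(-26/9) + 0 + 0)/10)**2 = (-(3 - 9/26 + 0 + 0)/10)**2 = (-1/10*69/26)**2 = (-69/260)**2 = 4761/67600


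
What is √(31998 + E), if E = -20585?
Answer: √11413 ≈ 106.83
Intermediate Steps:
√(31998 + E) = √(31998 - 20585) = √11413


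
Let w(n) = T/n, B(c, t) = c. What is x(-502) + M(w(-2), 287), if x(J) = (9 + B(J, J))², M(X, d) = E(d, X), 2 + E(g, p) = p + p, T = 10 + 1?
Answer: 243036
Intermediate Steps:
T = 11
E(g, p) = -2 + 2*p (E(g, p) = -2 + (p + p) = -2 + 2*p)
w(n) = 11/n
M(X, d) = -2 + 2*X
x(J) = (9 + J)²
x(-502) + M(w(-2), 287) = (9 - 502)² + (-2 + 2*(11/(-2))) = (-493)² + (-2 + 2*(11*(-½))) = 243049 + (-2 + 2*(-11/2)) = 243049 + (-2 - 11) = 243049 - 13 = 243036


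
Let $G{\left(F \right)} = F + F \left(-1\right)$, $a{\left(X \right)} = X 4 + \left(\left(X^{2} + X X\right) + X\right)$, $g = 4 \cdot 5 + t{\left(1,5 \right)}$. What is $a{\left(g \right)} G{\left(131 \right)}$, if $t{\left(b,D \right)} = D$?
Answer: $0$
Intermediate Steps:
$g = 25$ ($g = 4 \cdot 5 + 5 = 20 + 5 = 25$)
$a{\left(X \right)} = 2 X^{2} + 5 X$ ($a{\left(X \right)} = 4 X + \left(\left(X^{2} + X^{2}\right) + X\right) = 4 X + \left(2 X^{2} + X\right) = 4 X + \left(X + 2 X^{2}\right) = 2 X^{2} + 5 X$)
$G{\left(F \right)} = 0$ ($G{\left(F \right)} = F - F = 0$)
$a{\left(g \right)} G{\left(131 \right)} = 25 \left(5 + 2 \cdot 25\right) 0 = 25 \left(5 + 50\right) 0 = 25 \cdot 55 \cdot 0 = 1375 \cdot 0 = 0$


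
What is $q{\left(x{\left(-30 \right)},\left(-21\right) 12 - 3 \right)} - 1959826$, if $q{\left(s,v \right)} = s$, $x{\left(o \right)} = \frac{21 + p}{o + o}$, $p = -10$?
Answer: $- \frac{117589571}{60} \approx -1.9598 \cdot 10^{6}$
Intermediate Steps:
$x{\left(o \right)} = \frac{11}{2 o}$ ($x{\left(o \right)} = \frac{21 - 10}{o + o} = \frac{11}{2 o}$)
$q{\left(x{\left(-30 \right)},\left(-21\right) 12 - 3 \right)} - 1959826 = \frac{11}{2 \left(-30\right)} - 1959826 = \frac{11}{2} \left(- \frac{1}{30}\right) - 1959826 = - \frac{11}{60} - 1959826 = - \frac{117589571}{60}$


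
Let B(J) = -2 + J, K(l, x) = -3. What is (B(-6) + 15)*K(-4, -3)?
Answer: -21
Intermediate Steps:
(B(-6) + 15)*K(-4, -3) = ((-2 - 6) + 15)*(-3) = (-8 + 15)*(-3) = 7*(-3) = -21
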